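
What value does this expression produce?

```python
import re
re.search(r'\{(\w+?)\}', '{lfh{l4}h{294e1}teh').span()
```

Unlike `match`, `search` isn't anchored — it looks for the pattern anywhere in the string.
The match spans [4:8] → '{l4}'.
Captured: group 1 = 'l4'.

(4, 8)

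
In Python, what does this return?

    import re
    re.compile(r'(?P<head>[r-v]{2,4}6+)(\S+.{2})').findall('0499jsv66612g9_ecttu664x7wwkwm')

This matches 2 to 4 of a character in [r-v], then one or more of the literal '6' (captured as 'head'); then one or more of a non-whitespace character, then exactly 2 of any character (captured).
Matches: at [5:30] match 'sv66612g9_ecttu664x7wwkwm', groups = ('sv666', '12g9_ecttu664x7wwkwm').
`findall` packs the 2 group values into a tuple for every match.

[('sv666', '12g9_ecttu664x7wwkwm')]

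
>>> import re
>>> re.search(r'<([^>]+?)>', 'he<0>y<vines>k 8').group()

'<0>'

Unlike `match`, `search` isn't anchored — it looks for the pattern anywhere in the string.
The match spans [2:5] → '<0>'.
Captured: group 1 = '0'.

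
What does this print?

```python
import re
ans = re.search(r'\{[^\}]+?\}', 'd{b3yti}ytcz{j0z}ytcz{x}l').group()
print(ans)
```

{b3yti}

`re.search` tries every starting position until one works.
The match spans [1:8] → '{b3yti}'.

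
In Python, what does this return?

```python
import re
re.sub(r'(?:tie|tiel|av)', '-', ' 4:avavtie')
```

' 4:---'

Matches: at [3:5] → 'av'; at [5:7] → 'av'; at [7:10] → 'tie'.
`sub` substitutes '-' at each match site.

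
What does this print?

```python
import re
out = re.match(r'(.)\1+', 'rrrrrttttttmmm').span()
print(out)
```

(0, 5)

A backreference is literal: `\1` must see the identical characters the first group matched.
`match` is anchored at position 0; if the pattern doesn't fit there, it returns None.
The match spans [0:5] → 'rrrrr'.
Captured: group 1 = 'r'.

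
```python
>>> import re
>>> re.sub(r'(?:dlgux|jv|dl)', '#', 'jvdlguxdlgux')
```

The regex engine tests alternatives in the order written; an earlier branch that matches wins even if a later one would match more.
Matches: at [0:2] → 'jv'; at [2:7] → 'dlgux'; at [7:12] → 'dlgux'.
`sub` substitutes '#' at each match site.

'###'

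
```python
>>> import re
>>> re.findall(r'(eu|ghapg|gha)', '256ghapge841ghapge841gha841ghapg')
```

['ghapg', 'ghapg', 'gha', 'ghapg']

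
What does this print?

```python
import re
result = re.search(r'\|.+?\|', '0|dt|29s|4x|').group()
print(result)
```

|dt|

The `?` after the quantifier makes it lazy — it takes as little as possible before letting the rest of the pattern try.
`re.search` tries every starting position until one works.
The match spans [1:5] → '|dt|'.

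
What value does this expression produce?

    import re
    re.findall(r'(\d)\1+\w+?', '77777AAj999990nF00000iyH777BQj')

['7', '9', '0', '7']

`\1` is not a pattern — it's the concrete string captured by group 1, re-applied verbatim.
Because there's exactly one group, `findall` drops the full match and keeps group 1 from each hit.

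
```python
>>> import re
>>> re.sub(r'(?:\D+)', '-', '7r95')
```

The pattern matches one or more of a non-digit (non-capturing group).
Matches: at [1:2] → 'r'.
Each match is replaced by '-'.

'7-95'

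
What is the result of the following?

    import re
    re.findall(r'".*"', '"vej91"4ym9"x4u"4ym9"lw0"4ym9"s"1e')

`findall` yields the raw match text (1 of them) because the pattern has no groups.

['"vej91"4ym9"x4u"4ym9"lw0"4ym9"s"']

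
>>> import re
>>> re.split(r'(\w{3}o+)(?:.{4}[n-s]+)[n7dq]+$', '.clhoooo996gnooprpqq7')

['.', 'clhoooo', '']

The pattern matches exactly 3 of a word character, then one or more of the literal 'o' (captured); then exactly 4 of any character, then one or more of a character in [n-s] (non-capturing group); then one or more of one of [n7dq]; then anchored at the end.
Matches to split on: at [1:21] → 'clhoooo996gnooprpqq7'.
Because the pattern has a capturing group, `split` also inserts each captured text between the pieces.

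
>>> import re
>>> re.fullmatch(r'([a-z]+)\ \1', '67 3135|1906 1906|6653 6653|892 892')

The backreference `\1` re-matches whatever the first group consumed, character for character.
`re.fullmatch` requires the pattern to consume the entire string.
Here the string isn't matched end-to-end, so the call returns None.

None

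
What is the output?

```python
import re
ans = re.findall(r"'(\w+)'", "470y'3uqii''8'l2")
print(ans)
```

['3uqii', '8']

Matches: at [4:11] match "'3uqii'", group 1 = '3uqii'; at [11:14] match "'8'", group 1 = '8'.
With a single group, `findall` returns only what that group captured — 2 items.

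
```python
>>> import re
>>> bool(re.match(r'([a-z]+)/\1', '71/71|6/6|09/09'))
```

False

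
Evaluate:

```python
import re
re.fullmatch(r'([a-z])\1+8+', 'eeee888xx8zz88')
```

None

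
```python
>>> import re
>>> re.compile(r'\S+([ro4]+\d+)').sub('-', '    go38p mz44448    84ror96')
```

The pattern matches one or more of a non-whitespace character; then one or more of one of [ro4], then one or more of a digit (captured).
Each match is replaced by '-'.

'    -p -    -'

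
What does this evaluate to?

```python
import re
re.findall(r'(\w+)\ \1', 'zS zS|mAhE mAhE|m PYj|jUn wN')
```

A backreference is literal: `\1` must see the identical characters the first group matched.
Matches: at [0:5] match 'zS zS', group 1 = 'zS'; at [6:15] match 'mAhE mAhE', group 1 = 'mAhE'.
`findall` collects group 1 from each match (2 total).

['zS', 'mAhE']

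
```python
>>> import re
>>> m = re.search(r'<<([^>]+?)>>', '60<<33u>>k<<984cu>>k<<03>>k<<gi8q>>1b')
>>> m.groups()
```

('33u',)

`search` walks the string left to right and returns the first match it finds.
The match spans [2:9] → '<<33u>>'.
Captured: group 1 = '33u'.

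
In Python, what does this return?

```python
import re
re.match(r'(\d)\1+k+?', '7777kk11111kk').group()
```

'7777k'

The backreference `\1` re-matches whatever the first group consumed, character for character.
`match` is anchored at position 0; if the pattern doesn't fit there, it returns None.
The match spans [0:5] → '7777k'.
Captured: group 1 = '7'.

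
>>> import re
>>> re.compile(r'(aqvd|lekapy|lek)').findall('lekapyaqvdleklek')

`|` is ordered: at each position the engine commits to the first alternative that works.
Matches: at [0:6] match 'lekapy', group 1 = 'lekapy'; at [6:10] match 'aqvd', group 1 = 'aqvd'; at [10:13] match 'lek', group 1 = 'lek'; at [13:16] match 'lek', group 1 = 'lek'.
With a single group, `findall` returns only what that group captured — 4 items.

['lekapy', 'aqvd', 'lek', 'lek']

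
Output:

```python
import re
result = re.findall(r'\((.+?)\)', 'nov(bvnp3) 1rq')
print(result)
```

['bvnp3']

One capturing group, so `findall` returns just the captured substring from the one match — 1 in all.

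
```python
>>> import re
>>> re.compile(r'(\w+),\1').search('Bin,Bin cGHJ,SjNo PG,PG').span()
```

A backreference is literal: `\1` must see the identical characters the first group matched.
The match spans [0:7] → 'Bin,Bin'.

(0, 7)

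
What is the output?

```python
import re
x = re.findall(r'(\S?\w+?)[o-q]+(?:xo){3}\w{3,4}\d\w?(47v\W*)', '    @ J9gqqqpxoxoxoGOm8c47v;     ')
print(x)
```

[('J9g', '47v;     ')]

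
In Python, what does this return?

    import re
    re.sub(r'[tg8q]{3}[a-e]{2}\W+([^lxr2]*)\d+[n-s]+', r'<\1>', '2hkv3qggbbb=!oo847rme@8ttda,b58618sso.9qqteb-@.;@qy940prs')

This matches exactly 3 of one of [tg8q], then exactly 2 of a character in [a-e]; then one or more of a non-word character; then zero or more of any character except [lxr2] (captured); then one or more of a digit, then one or more of a character in [n-s].
`\1` in the replacement pulls in group 1's text for each match.

'2hkv3qggbbb=!oo847rme@<b58618sso.9qqteb-@.;@qy94>'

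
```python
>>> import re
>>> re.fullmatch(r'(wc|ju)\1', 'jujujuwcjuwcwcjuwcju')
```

None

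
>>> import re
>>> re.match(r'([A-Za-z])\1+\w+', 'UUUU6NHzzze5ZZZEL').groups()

('U',)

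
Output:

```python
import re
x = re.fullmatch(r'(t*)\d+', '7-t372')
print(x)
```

None

This matches zero or more of a literal 't' (captured); then one or more of a digit.
`re.fullmatch` requires the pattern to consume the entire string.
Here there's no way to consume every character, so the call returns None.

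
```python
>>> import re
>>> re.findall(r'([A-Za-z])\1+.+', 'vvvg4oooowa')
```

['v']

`\1` has to match the exact text group 1 already captured.
Matches: at [0:11] match 'vvvg4oooowa', group 1 = 'v'.
Because there's exactly one group, `findall` drops the full match and keeps group 1 from the one hit.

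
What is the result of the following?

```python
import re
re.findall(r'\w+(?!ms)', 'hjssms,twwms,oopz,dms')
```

['hjssms', 'twwms', 'oopz', 'dms']

`(?!…)`/`(?<!…)` only lets a position through if the neighbouring text does NOT match; no characters are consumed.
Matches: at [0:6] → 'hjssms'; at [7:12] → 'twwms'; at [13:17] → 'oopz'; at [18:21] → 'dms'.
`findall` yields the raw match text (4 of them) because the pattern has no groups.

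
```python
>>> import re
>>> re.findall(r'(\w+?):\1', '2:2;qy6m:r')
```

`\1` is not a pattern — it's the concrete string captured by group 1, re-applied verbatim.
Walking the string: at [0:3] match '2:2', group 1 = '2'.
With a single group, `findall` returns only what that group captured — 1 item.

['2']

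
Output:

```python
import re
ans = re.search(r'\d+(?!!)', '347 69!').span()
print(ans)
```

`(?!…)`/`(?<!…)` only lets a position through if the neighbouring text does NOT match; no characters are consumed.
`re.search` scans for the first position where the pattern succeeds.
The match spans [0:3] → '347'.

(0, 3)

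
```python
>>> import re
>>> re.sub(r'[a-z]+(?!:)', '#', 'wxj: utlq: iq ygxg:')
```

The negative lookaround is zero-width — it rules out positions where the adjacent text would match, without consuming anything.
`sub` substitutes '#' at each match site.

'#j: #q: # #g:'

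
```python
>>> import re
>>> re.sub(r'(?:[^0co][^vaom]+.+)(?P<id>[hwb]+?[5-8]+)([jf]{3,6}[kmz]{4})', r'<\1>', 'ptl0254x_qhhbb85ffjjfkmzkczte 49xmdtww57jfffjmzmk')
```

Pattern: any character except [0co], then one or more of any character except [vaom], then one or more of any character (non-capturing group); then one or more of one of [hwb] (lazy), then one or more of a character in [5-8] (captured as 'id'); then 3 to 6 of one of [jf], then exactly 4 of one of [kmz] (captured).
Matches: at [0:49] → 'ptl0254x_qhhbb85ffjjfkmzkczte 49xmdtww57jfffjmzmk'.
`\1` in the replacement pulls in group 1's text for each match.

'<w57>'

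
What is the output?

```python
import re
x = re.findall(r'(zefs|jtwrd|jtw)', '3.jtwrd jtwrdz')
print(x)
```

Branches in `(...|...)` are attempted left-to-right; the first branch that allows the whole pattern to succeed is taken.
Walking the string: at [2:7] match 'jtwrd', group 1 = 'jtwrd'; at [8:13] match 'jtwrd', group 1 = 'jtwrd'.
Because there's exactly one group, `findall` drops the full match and keeps group 1 from each hit.

['jtwrd', 'jtwrd']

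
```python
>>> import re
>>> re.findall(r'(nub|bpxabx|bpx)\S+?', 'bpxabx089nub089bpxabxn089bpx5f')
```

['bpxabx', 'nub', 'bpxabx', 'bpx']

The regex engine tests alternatives in the order written; an earlier branch that matches wins even if a later one would match more.
Matches: at [0:7] match 'bpxabx0', group 1 = 'bpxabx'; at [9:13] match 'nub0', group 1 = 'nub'; at [15:22] match 'bpxabxn', group 1 = 'bpxabx'; at [25:29] match 'bpx5', group 1 = 'bpx'.
`findall` collects group 1 from each match (4 total).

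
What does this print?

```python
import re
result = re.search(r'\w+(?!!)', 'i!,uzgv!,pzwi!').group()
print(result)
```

uzg

`(?!…)`/`(?<!…)` only lets a position through if the neighbouring text does NOT match; no characters are consumed.
The match spans [3:6] → 'uzg'.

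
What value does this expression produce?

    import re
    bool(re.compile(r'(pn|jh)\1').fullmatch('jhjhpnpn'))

After group 1 captures some text, `\1` only succeeds where that same text appears again.
For `fullmatch`, every character of the input must be accounted for by the pattern.
Here there's no way to consume every character, so the call returns None, and `bool(None)` is False.

False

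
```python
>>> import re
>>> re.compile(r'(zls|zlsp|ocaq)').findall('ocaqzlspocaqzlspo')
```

['ocaq', 'zls', 'ocaq', 'zls']

Alternation isn't longest-match — the leftmost alternative that fits at this position is chosen.
Because there's exactly one group, `findall` drops the full match and keeps group 1 from each hit.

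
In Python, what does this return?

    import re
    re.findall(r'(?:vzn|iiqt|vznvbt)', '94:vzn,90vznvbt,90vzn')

['vzn', 'vzn', 'vzn']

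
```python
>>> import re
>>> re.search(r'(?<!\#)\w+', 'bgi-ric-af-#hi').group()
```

'bgi'

Because the assertion is negative and zero-width, positions next to the forbidden text are skipped.
Unlike `match`, `search` isn't anchored — it looks for the pattern anywhere in the string.
The match spans [0:3] → 'bgi'.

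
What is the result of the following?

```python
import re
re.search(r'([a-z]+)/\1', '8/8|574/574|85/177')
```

None

`\1` has to match the exact text group 1 already captured.
`re.search` tries every starting position until one works.
Here the pattern never matches, so the call returns None.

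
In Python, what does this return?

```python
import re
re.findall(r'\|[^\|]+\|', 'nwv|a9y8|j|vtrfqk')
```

['|a9y8|']

Matches: at [3:9] → '|a9y8|'.
`findall` yields the raw match text (1 of them) because the pattern has no groups.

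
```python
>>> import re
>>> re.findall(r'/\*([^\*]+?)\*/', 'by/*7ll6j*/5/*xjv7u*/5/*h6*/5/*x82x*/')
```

Because there's exactly one group, `findall` drops the full match and keeps group 1 from each hit.

['7ll6j', 'xjv7u', 'h6', 'x82x']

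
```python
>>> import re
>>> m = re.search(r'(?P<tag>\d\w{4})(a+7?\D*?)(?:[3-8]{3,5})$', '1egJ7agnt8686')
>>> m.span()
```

(0, 13)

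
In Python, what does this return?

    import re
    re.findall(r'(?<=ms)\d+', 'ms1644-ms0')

Because the assertion is zero-width, the text it checks is not consumed and won't appear in the result.
Walking the string: at [2:6] → '1644'; at [9:10] → '0'.
Since nothing is captured, `findall` lists the 2 matched substrings directly.

['1644', '0']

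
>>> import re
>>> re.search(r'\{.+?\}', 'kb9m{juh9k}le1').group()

'{juh9k}'

The match spans [4:11] → '{juh9k}'.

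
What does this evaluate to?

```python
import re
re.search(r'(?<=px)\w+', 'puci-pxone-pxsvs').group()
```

'one'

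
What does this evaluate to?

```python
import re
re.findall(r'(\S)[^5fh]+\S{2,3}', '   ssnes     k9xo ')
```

Pattern: a non-whitespace character (captured); then one or more of any character except [5fh]; then 2 to 3 of a non-whitespace character.
Scanning left to right: at [3:17] match 'ssnes     k9xo', group 1 = 's'.
Because there's exactly one group, `findall` drops the full match and keeps group 1 from the one hit.

['s']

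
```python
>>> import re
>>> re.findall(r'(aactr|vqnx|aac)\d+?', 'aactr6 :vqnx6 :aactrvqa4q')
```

['aactr', 'vqnx']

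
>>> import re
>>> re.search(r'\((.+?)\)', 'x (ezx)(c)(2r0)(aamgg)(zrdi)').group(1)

'ezx'

Unlike `match`, `search` isn't anchored — it looks for the pattern anywhere in the string.
The match spans [2:7] → '(ezx)'.
Captured: group 1 = 'ezx'.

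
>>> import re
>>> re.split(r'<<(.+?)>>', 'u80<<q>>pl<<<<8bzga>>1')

Because the quantifier is non-greedy, it stops expanding at the earliest point where the rest of the pattern can succeed.
Because the pattern has a capturing group, `split` also inserts each captured text between the pieces.

['u80', 'q', 'pl', '<<8bzga', '1']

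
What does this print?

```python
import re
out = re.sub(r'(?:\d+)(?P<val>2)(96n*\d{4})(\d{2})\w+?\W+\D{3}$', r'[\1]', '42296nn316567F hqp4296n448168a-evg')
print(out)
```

This matches one or more of a digit (non-capturing group); then a literal '2' (captured as 'val'); then the literal '96', then zero or more of a literal 'n', then exactly 4 of a digit (captured); then exactly 2 of a digit (captured); then one or more of a word character (lazy), then one or more of a non-word character, then exactly 3 of a non-digit; then anchored at the end.
Matches: at [18:34] → '4296n448168a-evg'.
Each match is replaced using the text its own group 1 captured.

42296nn316567F hqp[2]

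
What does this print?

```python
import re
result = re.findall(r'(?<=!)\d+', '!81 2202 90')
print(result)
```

Because the assertion is zero-width, the text it checks is not consumed and won't appear in the result.
Walking the string: at [1:3] → '81'.
With no groups in the pattern, `findall` gives back each whole match — 1 here.

['81']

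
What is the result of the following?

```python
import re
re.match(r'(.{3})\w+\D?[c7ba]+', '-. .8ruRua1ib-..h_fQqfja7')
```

Pattern: exactly 3 of any character (captured); then one or more of a word character, then optionally a non-digit; then one or more of one of [c7ba].
`re.match` won't scan ahead — the pattern has to work from the very first character.
Here the string doesn't start with a match, so the call returns None.

None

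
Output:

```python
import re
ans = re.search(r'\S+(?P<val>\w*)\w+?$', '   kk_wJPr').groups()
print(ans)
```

The match spans [3:10] → 'kk_wJPr'.
Captured: group 1 = ''.

('',)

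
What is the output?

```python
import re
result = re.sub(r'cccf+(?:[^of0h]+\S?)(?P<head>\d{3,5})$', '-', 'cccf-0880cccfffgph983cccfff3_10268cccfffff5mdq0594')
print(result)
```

cccf-0880cccfffgph983cccfff3_10268-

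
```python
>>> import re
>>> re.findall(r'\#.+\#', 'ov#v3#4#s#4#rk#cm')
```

Matches: at [2:15] → '#v3#4#s#4#rk#'.
Since nothing is captured, `findall` lists the 1 matched substring directly.

['#v3#4#s#4#rk#']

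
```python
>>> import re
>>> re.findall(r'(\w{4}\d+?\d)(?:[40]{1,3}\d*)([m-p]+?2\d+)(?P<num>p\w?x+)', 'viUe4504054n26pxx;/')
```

Pattern: exactly 4 of a word character, then one or more of a digit (lazy), then a digit (captured); then 1 to 3 of one of [40], then zero or more of a digit (non-capturing group); then one or more of a character in [m-p] (lazy), then the literal '2', then one or more of a digit (captured); then the literal 'p', then optionally a word character, then one or more of the literal 'x' (captured as 'num').
Lazy quantifiers expand one character at a time until the remainder of the pattern can match.
Scanning left to right: at [0:17] match 'viUe4504054n26pxx', groups = ('viUe45', 'n26', 'pxx').
With 3 capturing groups, `findall` returns a 3-tuple per match.

[('viUe45', 'n26', 'pxx')]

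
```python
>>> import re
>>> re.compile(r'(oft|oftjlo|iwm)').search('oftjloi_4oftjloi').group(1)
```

Branches in `(...|...)` are attempted left-to-right; the first branch that allows the whole pattern to succeed is taken.
`re.search` tries every starting position until one works.
The match spans [0:3] → 'oft'.
Captured: group 1 = 'oft'.

'oft'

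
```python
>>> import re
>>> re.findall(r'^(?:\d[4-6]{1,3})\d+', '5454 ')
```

['5454']

Pattern: anchored at the start of the string; then a digit, then 1 to 3 of a character in [4-6] (non-capturing group); then one or more of a digit.
Walking the string: at [0:4] → '5454'.
Since nothing is captured, `findall` lists the 1 matched substring directly.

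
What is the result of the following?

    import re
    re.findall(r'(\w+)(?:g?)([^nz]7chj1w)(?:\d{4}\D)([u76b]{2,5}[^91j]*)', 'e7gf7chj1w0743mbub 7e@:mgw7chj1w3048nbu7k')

[('e7g', 'f7chj1w', 'bub 7e@:mgw7ch')]

The pattern matches one or more of a word character (captured); then optionally a literal 'g' (non-capturing group); then any character except [nz], then the literal '7ch', then the literal 'j1w' (captured); then exactly 4 of a digit, then a non-digit (non-capturing group); then 2 to 5 of one of [u76b], then zero or more of any character except [91j] (captured).
With 3 capturing groups, `findall` returns a 3-tuple per match.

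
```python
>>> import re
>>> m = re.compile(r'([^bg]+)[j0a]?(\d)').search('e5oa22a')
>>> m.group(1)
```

The pattern matches one or more of any character except [bg] (captured); then optionally one of [j0a]; then a digit (captured).
`re.search` scans for the first position where the pattern succeeds.
The match spans [0:6] → 'e5oa22'.
Captured: group 1 = 'e5oa2', group 2 = '2'.

'e5oa2'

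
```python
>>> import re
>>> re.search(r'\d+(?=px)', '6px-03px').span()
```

The lookaround is zero-width — it requires the adjacent text to match without consuming it, so the asserted text isn't part of the match.
The match spans [0:1] → '6'.

(0, 1)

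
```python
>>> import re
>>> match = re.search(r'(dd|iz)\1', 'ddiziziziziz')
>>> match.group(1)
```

After group 1 captures some text, `\1` only succeeds where that same text appears again.
`re.search` scans for the first position where the pattern succeeds.
The match spans [2:6] → 'iziz'.
Captured: group 1 = 'iz'.

'iz'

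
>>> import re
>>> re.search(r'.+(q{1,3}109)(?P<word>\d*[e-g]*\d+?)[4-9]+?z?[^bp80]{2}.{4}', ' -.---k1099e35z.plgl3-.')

Here no position works, so the call returns None.

None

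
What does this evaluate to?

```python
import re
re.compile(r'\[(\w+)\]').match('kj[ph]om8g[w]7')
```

None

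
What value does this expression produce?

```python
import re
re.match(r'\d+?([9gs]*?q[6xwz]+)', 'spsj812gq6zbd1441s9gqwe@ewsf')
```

None

`re.match` only tries the pattern at the start of the string.
Here position 0 doesn't satisfy it, so the call returns None.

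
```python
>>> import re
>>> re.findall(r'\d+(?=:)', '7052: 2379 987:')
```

['7052', '987']

The lookaround is zero-width — it requires the adjacent text to match without consuming it, so the asserted text isn't part of the match.
Matches: at [0:4] → '7052'; at [11:14] → '987'.
With no groups in the pattern, `findall` gives back each whole match — 2 here.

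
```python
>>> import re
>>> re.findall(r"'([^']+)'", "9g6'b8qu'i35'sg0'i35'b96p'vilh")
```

`findall` collects group 1 from each match (3 total).

['b8qu', 'sg0', 'b96p']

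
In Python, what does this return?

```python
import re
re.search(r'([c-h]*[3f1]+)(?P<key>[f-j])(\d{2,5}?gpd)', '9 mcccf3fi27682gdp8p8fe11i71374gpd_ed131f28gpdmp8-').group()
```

'fe11i71374gpd'

The pattern matches zero or more of a character in [c-h], then one or more of one of [3f1] (captured); then a character in [f-j] (captured as 'key'); then 2 to 5 of a digit (lazy), then the literal 'gpd' (captured).
The match spans [21:34] → 'fe11i71374gpd'.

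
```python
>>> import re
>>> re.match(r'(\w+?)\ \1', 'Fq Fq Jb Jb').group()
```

'Fq Fq'

`\1` is not a pattern — it's the concrete string captured by group 1, re-applied verbatim.
`match` is anchored at position 0; if the pattern doesn't fit there, it returns None.
The match spans [0:5] → 'Fq Fq'.
Captured: group 1 = 'Fq'.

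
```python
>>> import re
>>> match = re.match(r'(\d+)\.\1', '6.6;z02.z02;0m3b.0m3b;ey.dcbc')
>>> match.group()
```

'6.6'

A backreference is literal: `\1` must see the identical characters the first group matched.
With `match`, the pattern is implicitly anchored at the beginning.
The match spans [0:3] → '6.6'.
Captured: group 1 = '6'.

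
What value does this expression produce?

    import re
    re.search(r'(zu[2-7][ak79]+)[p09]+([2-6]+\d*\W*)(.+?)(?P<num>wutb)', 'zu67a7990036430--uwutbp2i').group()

The match spans [0:22] → 'zu67a7990036430--uwutb'.

'zu67a7990036430--uwutb'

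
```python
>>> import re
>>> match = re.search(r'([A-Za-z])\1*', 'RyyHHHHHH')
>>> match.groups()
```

`\1` has to match the exact text group 1 already captured.
Unlike `match`, `search` isn't anchored — it looks for the pattern anywhere in the string.
The match spans [0:1] → 'R'.
Captured: group 1 = 'R'.

('R',)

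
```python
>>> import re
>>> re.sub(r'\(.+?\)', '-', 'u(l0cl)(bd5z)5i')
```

'u--5i'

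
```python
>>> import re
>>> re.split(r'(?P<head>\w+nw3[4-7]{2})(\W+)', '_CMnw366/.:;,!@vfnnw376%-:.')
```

['', '_CMnw366', '/.:;,!@', '', 'vfnnw376', '%-:.', '']

With a capturing group present, the delimiter's captured portion is kept in the result list.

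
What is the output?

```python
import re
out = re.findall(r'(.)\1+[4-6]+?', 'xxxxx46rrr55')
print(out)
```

['x', 'r']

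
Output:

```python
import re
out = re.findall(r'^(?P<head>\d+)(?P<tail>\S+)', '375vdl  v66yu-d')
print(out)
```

The pattern matches anchored at the start of the string; then one or more of a digit (captured as 'head'); then one or more of a non-whitespace character (captured as 'tail').
Walking the string: at [0:6] match '375vdl', groups = ('375', 'vdl').
2 groups means the one result is a tuple of 2 captured strings — 1 here.

[('375', 'vdl')]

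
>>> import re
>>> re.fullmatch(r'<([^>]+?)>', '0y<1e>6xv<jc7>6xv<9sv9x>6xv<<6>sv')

`re.fullmatch` is like wrapping the pattern in `^…$` (in single-line mode).
Here there's no way to consume every character, so the call returns None.

None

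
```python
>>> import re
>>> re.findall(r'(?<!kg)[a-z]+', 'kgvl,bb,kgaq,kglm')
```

['kgvl', 'bb', 'kgaq', 'kglm']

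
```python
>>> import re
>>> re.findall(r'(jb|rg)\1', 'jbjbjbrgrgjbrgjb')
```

['jb', 'rg']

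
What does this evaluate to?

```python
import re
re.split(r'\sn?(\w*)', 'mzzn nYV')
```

['mzzn', 'YV', '']

This matches whitespace, then optionally the literal 'n'; then zero or more of a word character (captured).
Matches to split on: at [4:8] → ' nYV'.
With a capturing group present, the delimiter's captured portion is kept in the result list.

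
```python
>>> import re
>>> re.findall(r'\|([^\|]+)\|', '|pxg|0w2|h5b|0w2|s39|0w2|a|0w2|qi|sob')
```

['pxg', 'h5b', 's39', 'a', 'qi']

Because there's exactly one group, `findall` drops the full match and keeps group 1 from each hit.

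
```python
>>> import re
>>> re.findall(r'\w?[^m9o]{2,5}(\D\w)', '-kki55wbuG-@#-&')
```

The pattern matches optionally a word character, then 2 to 5 of any character except [m9o]; then a non-digit, then a word character (captured).
Scanning left to right: at [0:5] match '-kki5', group 1 = 'i5'; at [5:10] match '5wbuG', group 1 = 'uG'.
One capturing group, so `findall` returns just the captured substring from each match — 2 in all.

['i5', 'uG']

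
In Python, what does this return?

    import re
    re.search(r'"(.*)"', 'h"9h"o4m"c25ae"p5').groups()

`re.search` tries every starting position until one works.
The match spans [1:15] → '"9h"o4m"c25ae"'.
Captured: group 1 = '9h"o4m"c25ae'.

('9h"o4m"c25ae',)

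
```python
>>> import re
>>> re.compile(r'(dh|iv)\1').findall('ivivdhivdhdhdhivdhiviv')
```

`\1` has to match the exact text group 1 already captured.
Walking the string: at [0:4] match 'iviv', group 1 = 'iv'; at [8:12] match 'dhdh', group 1 = 'dh'; at [18:22] match 'iviv', group 1 = 'iv'.
Because there's exactly one group, `findall` drops the full match and keeps group 1 from each hit.

['iv', 'dh', 'iv']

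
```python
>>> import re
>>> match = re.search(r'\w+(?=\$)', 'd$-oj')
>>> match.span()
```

(0, 1)

The positive lookaround only admits positions where the adjacent text matches; those characters stay outside the span.
`search` walks the string left to right and returns the first match it finds.
The match spans [0:1] → 'd'.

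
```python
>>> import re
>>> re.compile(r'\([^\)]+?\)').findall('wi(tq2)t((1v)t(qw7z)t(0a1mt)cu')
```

['(tq2)', '((1v)', '(qw7z)', '(0a1mt)']

`findall` yields the raw match text (4 of them) because the pattern has no groups.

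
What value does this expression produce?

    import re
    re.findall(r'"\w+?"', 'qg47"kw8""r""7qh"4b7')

No capturing groups, so `findall` returns the 3 full match strings.

['"kw8"', '"r"', '"7qh"']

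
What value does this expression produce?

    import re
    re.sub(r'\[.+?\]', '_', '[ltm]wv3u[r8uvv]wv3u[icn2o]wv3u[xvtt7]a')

Matches: at [0:5] → '[ltm]'; at [9:16] → '[r8uvv]'; at [20:27] → '[icn2o]'; at [31:38] → '[xvtt7]'.
Every occurrence is swapped for '_'.

'_wv3u_wv3u_wv3u_a'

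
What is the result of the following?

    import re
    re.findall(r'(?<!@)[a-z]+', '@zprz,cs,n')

['prz', 'cs', 'n']

`(?!…)`/`(?<!…)` only lets a position through if the neighbouring text does NOT match; no characters are consumed.
Since nothing is captured, `findall` lists the 3 matched substrings directly.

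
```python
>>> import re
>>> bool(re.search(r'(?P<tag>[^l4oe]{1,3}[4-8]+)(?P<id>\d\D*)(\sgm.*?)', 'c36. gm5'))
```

The pattern matches 1 to 3 of any character except [l4oe], then one or more of a character in [4-8] (captured as 'tag'); then a digit, then zero or more of a non-digit (captured as 'id'); then whitespace, then the literal 'gm', then zero or more of any character (lazy) (captured).
Unlike `match`, `search` isn't anchored — it looks for the pattern anywhere in the string.
Here no position works, so the call returns None, and `bool(None)` is False.

False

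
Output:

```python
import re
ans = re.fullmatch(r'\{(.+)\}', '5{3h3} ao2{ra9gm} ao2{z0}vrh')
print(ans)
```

None

`re.fullmatch` is like wrapping the pattern in `^…$` (in single-line mode).
Here there's no way to consume every character, so the call returns None.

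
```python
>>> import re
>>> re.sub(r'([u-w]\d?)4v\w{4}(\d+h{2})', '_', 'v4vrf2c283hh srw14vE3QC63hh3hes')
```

`sub` substitutes '_' at each match site.

'_ sr_3hes'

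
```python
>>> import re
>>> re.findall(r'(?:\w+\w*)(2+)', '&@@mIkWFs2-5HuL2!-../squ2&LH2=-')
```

['2', '2', '2', '2']

This matches one or more of a word character, then zero or more of a word character (non-capturing group); then one or more of a literal '2' (captured).
Because there's exactly one group, `findall` drops the full match and keeps group 1 from each hit.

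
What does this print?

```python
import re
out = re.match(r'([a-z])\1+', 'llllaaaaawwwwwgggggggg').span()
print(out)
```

(0, 4)

`re.match` only tries the pattern at the start of the string.
The match spans [0:4] → 'llll'.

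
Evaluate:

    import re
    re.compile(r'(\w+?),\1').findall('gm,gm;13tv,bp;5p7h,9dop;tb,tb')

`\1` is not a pattern — it's the concrete string captured by group 1, re-applied verbatim.
One capturing group, so `findall` returns just the captured substring from each match — 2 in all.

['gm', 'tb']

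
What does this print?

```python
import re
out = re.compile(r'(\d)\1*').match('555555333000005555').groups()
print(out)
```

('5',)

`\1` has to match the exact text group 1 already captured.
`re.match` only tries the pattern at the start of the string.
The match spans [0:6] → '555555'.
Captured: group 1 = '5'.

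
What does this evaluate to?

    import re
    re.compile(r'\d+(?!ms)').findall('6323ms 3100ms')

['632', '310']

The negative lookaround is zero-width — it rules out positions where the adjacent text would match, without consuming anything.
Matches: at [0:3] → '632'; at [7:10] → '310'.
Since nothing is captured, `findall` lists the 2 matched substrings directly.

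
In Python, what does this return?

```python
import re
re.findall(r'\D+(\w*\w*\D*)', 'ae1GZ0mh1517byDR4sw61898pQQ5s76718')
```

['1GZ0mh1517byDR4sw61898pQQ5s76718']

This matches one or more of a non-digit; then zero or more of a word character, then zero or more of a word character, then zero or more of a non-digit (captured).
Matches: at [0:34] match 'ae1GZ0mh1517byDR4sw61898pQQ5s76718', group 1 = '1GZ0mh1517byDR4sw61898pQQ5s76718'.
With a single group, `findall` returns only what that group captured — 1 item.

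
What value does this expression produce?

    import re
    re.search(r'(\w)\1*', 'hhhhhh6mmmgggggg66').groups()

`\1` is not a pattern — it's the concrete string captured by group 1, re-applied verbatim.
`re.search` scans for the first position where the pattern succeeds.
The match spans [0:6] → 'hhhhhh'.
Captured: group 1 = 'h'.

('h',)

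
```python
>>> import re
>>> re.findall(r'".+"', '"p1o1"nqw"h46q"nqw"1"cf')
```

Scanning left to right: at [0:21] → '"p1o1"nqw"h46q"nqw"1"'.
With no groups in the pattern, `findall` gives back each whole match — 1 here.

['"p1o1"nqw"h46q"nqw"1"']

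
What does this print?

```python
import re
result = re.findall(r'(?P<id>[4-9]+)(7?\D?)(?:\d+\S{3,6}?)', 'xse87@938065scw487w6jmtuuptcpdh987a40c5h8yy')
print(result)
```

A `+?`/`*?`/`{m,n}?` starts at its minimum and grows only as far as needed for what follows to match.
2 groups means each result is a tuple of 2 captured strings — 3 here.

[('87', '@'), ('487', 'w'), ('987', 'a')]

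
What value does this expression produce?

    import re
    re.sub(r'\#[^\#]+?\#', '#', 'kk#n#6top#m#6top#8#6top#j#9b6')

Matches: at [2:5] → '#n#'; at [9:12] → '#m#'; at [16:19] → '#8#'; at [23:26] → '#j#'.
Each match is replaced by '#'.

'kk#6top#6top#6top#9b6'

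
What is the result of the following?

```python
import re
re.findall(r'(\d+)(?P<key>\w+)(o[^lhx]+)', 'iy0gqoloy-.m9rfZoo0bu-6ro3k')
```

[('0', 'gqol', 'oy-.m9rfZoo0bu-6ro3k')]

This matches one or more of a digit (captured); then one or more of a word character (captured as 'key'); then the literal 'o', then one or more of any character except [lhx] (captured).
Walking the string: at [2:27] match '0gqoloy-.m9rfZoo0bu-6ro3k', groups = ('0', 'gqol', 'oy-.m9rfZoo0bu-6ro3k').
Multiple groups make `findall` return tuples — one 3-tuple for the one match.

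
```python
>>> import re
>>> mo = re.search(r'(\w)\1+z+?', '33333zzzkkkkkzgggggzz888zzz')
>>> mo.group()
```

`\1` has to match the exact text group 1 already captured.
The match spans [0:6] → '33333z'.

'33333z'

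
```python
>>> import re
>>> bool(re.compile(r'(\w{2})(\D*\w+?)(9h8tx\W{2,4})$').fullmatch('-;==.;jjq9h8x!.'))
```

`re.fullmatch` is like wrapping the pattern in `^…$` (in single-line mode).
Here there's no way to consume every character, so the call returns None, and `bool(None)` is False.

False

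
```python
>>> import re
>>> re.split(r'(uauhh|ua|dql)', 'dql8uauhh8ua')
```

['', 'dql', '8', 'uauhh', '8', 'ua', '']

Branches in `(...|...)` are attempted left-to-right; the first branch that allows the whole pattern to succeed is taken.
With a capturing group present, the delimiter's captured portion is kept in the result list.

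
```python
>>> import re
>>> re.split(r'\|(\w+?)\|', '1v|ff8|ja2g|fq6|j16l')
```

`re.split` interleaves the captured-group text with the surrounding fragments.

['1v', 'ff8', 'ja2g', 'fq6', 'j16l']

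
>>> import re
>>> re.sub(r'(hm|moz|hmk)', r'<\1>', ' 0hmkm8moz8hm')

' 0<hm>km8<moz>8<hm>'

`|` is ordered: at each position the engine commits to the first alternative that works.
Matches: at [2:4] → 'hm'; at [7:10] → 'moz'; at [11:13] → 'hm'.
Each match is replaced using the text its own group 1 captured.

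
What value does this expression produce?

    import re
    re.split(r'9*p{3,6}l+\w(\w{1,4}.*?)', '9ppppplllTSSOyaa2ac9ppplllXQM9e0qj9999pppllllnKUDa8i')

['', 'SSOy', 'aa2ac', 'QM9e', '0qj', 'KUDa', '8i']

This matches zero or more of a literal '9', then 3 to 6 of a literal 'p'; then one or more of the literal 'l', then a word character; then 1 to 4 of a word character, then zero or more of any character (lazy) (captured).
A non-greedy quantifier consumes as few characters as it can — just enough that the remainder of the pattern still matches from where it stops; whatever follows it matches normally.
Matches to split on: at [0:14] → '9ppppplllTSSOy'; at [19:31] → '9ppplllXQM9e'; at [34:50] → '9999pppllllnKUDa'.
Because the pattern has a capturing group, `split` also inserts each captured text between the pieces.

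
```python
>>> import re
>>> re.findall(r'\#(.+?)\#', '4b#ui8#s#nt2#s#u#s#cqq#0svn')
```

With the lazy modifier that quantifier settles for the fewest repetitions that let the rest of the pattern succeed (the atoms after it are unaffected and can still be greedy).
`findall` collects group 1 from each match (4 total).

['ui8', 'nt2', 'u', 'cqq']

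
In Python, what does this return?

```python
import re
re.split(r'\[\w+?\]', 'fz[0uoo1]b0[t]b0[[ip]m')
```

['fz', 'b0', 'b0[', 'm']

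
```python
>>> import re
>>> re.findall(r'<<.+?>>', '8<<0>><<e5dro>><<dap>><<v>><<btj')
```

A `+?`/`*?`/`{m,n}?` starts at its minimum and grows only as far as needed for what follows to match.
Walking the string: at [1:6] → '<<0>>'; at [6:15] → '<<e5dro>>'; at [15:22] → '<<dap>>'; at [22:27] → '<<v>>'.
Since nothing is captured, `findall` lists the 4 matched substrings directly.

['<<0>>', '<<e5dro>>', '<<dap>>', '<<v>>']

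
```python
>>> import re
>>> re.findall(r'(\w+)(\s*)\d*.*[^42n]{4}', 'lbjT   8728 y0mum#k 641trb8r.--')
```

This matches one or more of a word character (captured); then zero or more of whitespace (captured); then zero or more of a digit, then zero or more of any character, then exactly 4 of any character except [42n].
Matches: at [0:31] match 'lbjT   8728 y0mum#k 641trb8r.--', groups = ('lbjT', '   ').
With 2 capturing groups, `findall` returns a 2-tuple per match.

[('lbjT', '   ')]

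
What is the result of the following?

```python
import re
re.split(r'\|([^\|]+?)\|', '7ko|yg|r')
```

Matches to split on: at [3:7] → '|yg|'.
Because the pattern has a capturing group, `split` also inserts each captured text between the pieces.

['7ko', 'yg', 'r']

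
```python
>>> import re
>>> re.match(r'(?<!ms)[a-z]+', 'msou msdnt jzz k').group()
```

'msou'

The negative lookahead/lookbehind blocks any match where the forbidden context is present.
`re.match` only tries the pattern at the start of the string.
The match spans [0:4] → 'msou'.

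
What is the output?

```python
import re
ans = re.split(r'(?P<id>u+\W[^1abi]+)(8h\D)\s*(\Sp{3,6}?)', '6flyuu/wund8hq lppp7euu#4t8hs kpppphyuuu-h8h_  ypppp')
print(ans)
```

['6fly', 'uu/wund8hq lppp7euu#4t8hs kpppphyuuu-h', '8h_', 'yppp', 'p']

Pattern: one or more of the literal 'u', then a non-word character, then one or more of any character except [1abi] (captured as 'id'); then the literal '8h', then a non-digit (captured); then zero or more of whitespace; then a non-whitespace character, then 3 to 6 of a literal 'p' (lazy) (captured).
With the lazy modifier that quantifier settles for the fewest repetitions that let the rest of the pattern succeed (the atoms after it are unaffected and can still be greedy).
Matches to split on: at [4:51] → 'uu/wund8hq lppp7euu#4t8hs kpppphyuuu-h8h_  yppp'.
With a capturing group present, the delimiter's captured portion is kept in the result list.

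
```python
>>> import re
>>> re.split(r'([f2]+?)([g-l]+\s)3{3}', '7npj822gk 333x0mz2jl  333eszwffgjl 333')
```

The pattern matches one or more of one of [f2] (lazy) (captured); then one or more of a character in [g-l], then whitespace (captured); then exactly 3 of a literal '3'.
Matches to split on: at [5:13] → '22gk 333'; at [29:38] → 'ffgjl 333'.
Because the pattern has a capturing group, `split` also inserts each captured text between the pieces.

['7npj8', '22', 'gk ', 'x0mz2jl  333eszw', 'ff', 'gjl ', '']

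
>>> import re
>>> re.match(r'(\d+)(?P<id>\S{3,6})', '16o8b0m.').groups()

The match spans [0:8] → '16o8b0m.'.
Captured: group 1 = '16', group 2 = 'o8b0m.'.

('16', 'o8b0m.')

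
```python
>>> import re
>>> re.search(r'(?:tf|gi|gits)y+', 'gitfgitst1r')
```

None

`re.search` scans for the first position where the pattern succeeds.
Here no position works, so the call returns None.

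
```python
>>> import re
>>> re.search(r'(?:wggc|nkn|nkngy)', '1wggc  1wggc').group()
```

`re.search` tries every starting position until one works.
The match spans [1:5] → 'wggc'.

'wggc'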